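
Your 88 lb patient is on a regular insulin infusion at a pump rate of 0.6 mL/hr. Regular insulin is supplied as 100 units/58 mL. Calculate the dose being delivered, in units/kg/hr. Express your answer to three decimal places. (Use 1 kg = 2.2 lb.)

Weight = 88 lb ÷ 2.2 lb/kg = 40 kg
Concentration = 100 units ÷ 58 mL = 1.724138 units/mL
Drug rate = 0.6 mL/hr × 1.724138 units/mL = 1.034483 units/hr
1.034483 units/hr ÷ 40 kg = 0.02586207 units/kg/hr

0.026 units/kg/hr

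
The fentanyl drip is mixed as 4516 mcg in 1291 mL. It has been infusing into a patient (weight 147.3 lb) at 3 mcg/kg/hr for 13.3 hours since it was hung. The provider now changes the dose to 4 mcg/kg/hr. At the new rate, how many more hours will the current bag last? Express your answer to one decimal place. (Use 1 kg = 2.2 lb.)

6.9 hours

Initial rate:
Weight = 147.3 lb ÷ 2.2 lb/kg = 66.95455 kg
Dose = 3 mcg/kg/hr × 66.95455 kg = 200.8636 mcg/hr
Concentration = 4516 mcg ÷ 1291 mL = 3.498064 mcg/mL
Rate = 200.8636 mcg/hr ÷ 3.498064 mcg/mL = 57.42138 mL/hr
Volume infused so far = 57.42138 mL/hr × 13.3 hr = 763.7044 mL
Volume remaining = 1291 − 763.7044 = 527.2956 mL
New rate:
Dose = 4 mcg/kg/hr × 66.95455 kg = 267.8182 mcg/hr
Rate = 267.8182 mcg/hr ÷ 3.498064 mcg/mL = 76.56184 mL/hr
Time remaining = 527.2956 mL ÷ 76.56184 mL/hr = 6.887186 hr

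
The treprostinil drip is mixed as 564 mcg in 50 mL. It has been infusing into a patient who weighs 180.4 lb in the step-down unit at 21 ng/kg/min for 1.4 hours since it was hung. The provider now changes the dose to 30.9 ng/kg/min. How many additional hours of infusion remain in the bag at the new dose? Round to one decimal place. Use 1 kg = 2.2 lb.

Initial rate:
Weight = 180.4 lb ÷ 2.2 lb/kg = 82 kg
Dose = 21 ng/kg/min × 82 kg = 1722 ng/min
1722 ng/min × 60 min/hr = 103320 ng/hr
Concentration = 564 mcg ÷ 50 mL = 11.28 mcg/mL = 11280 ng/mL
Rate = 103320 ng/hr ÷ 11280 ng/mL = 9.159574 mL/hr
Volume infused so far = 9.159574 mL/hr × 1.4 hr = 12.8234 mL
Volume remaining = 50 − 12.8234 = 37.1766 mL
New rate:
Dose = 30.9 ng/kg/min × 82 kg = 2533.8 ng/min
2533.8 ng/min × 60 min/hr = 152028 ng/hr
Rate = 152028 ng/hr ÷ 11280 ng/mL = 13.47766 mL/hr
Time remaining = 37.1766 mL ÷ 13.47766 mL/hr = 2.758387 hr

2.8 hours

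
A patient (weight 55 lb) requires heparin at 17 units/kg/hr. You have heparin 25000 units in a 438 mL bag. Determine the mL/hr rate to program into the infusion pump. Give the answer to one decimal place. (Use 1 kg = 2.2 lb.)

7.4 mL/hr

Weight = 55 lb ÷ 2.2 lb/kg = 25 kg
Dose = 17 units/kg/hr × 25 kg = 425 units/hr
Concentration = 25000 units ÷ 438 mL = 57.07763 units/mL
Rate = 425 units/hr ÷ 57.07763 units/mL = 7.446 mL/hr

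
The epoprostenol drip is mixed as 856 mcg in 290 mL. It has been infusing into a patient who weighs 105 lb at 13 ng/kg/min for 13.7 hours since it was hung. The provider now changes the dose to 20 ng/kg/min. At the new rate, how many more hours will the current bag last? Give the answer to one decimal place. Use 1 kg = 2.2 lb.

Initial rate:
Weight = 105 lb ÷ 2.2 lb/kg = 47.72727 kg
Dose = 13 ng/kg/min × 47.72727 kg = 620.4545 ng/min
620.4545 ng/min × 60 min/hr = 37227.27 ng/hr
Concentration = 856 mcg ÷ 290 mL = 2.951724 mcg/mL = 2951.724 ng/mL
Rate = 37227.27 ng/hr ÷ 2951.724 ng/mL = 12.61204 mL/hr
Volume infused so far = 12.61204 mL/hr × 13.7 hr = 172.785 mL
Volume remaining = 290 − 172.785 = 117.215 mL
New rate:
Dose = 20 ng/kg/min × 47.72727 kg = 954.5455 ng/min
954.5455 ng/min × 60 min/hr = 57272.73 ng/hr
Rate = 57272.73 ng/hr ÷ 2951.724 ng/mL = 19.40314 mL/hr
Time remaining = 117.215 mL ÷ 19.40314 mL/hr = 6.041032 hr

6.0 hours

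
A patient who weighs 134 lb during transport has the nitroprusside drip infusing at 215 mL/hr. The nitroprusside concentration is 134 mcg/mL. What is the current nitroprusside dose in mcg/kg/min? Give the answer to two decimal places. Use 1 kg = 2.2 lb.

7.88 mcg/kg/min

Weight = 134 lb ÷ 2.2 lb/kg = 60.90909 kg
Drug rate = 215 mL/hr × 134 mcg/mL = 28810 mcg/hr
28810 mcg/hr ÷ 60 min/hr = 480.1667 mcg/min
480.1667 mcg/min ÷ 60.90909 kg = 7.883333 mcg/kg/min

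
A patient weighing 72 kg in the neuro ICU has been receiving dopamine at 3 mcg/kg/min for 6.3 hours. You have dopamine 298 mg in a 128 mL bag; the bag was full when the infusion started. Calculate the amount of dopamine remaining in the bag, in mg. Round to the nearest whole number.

Dose = 3 mcg/kg/min × 72 kg = 216 mcg/min
216 mcg/min × 60 min/hr = 12960 mcg/hr
Concentration = 298 mg ÷ 128 mL = 2.328125 mg/mL = 2328.125 mcg/mL
Rate = 12960 mcg/hr ÷ 2328.125 mcg/mL = 5.566711 mL/hr
Volume infused = 5.566711 mL/hr × 6.3 hr = 35.07028 mL
Volume remaining = 128 − 35.07028 = 92.92972 mL
Drug remaining = 92.92972 mL × 2328.125 mcg/mL = 216352 mcg = 216.352 mg

216 mg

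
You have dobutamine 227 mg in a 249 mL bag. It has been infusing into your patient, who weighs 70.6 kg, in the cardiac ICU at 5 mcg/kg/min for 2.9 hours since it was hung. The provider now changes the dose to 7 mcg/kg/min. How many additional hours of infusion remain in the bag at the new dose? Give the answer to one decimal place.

5.6 hours

Initial rate:
Dose = 5 mcg/kg/min × 70.6 kg = 353 mcg/min
353 mcg/min × 60 min/hr = 21180 mcg/hr
Concentration = 227 mg ÷ 249 mL = 0.9116466 mg/mL = 911.6466 mcg/mL
Rate = 21180 mcg/hr ÷ 911.6466 mcg/mL = 23.23269 mL/hr
Volume infused so far = 23.23269 mL/hr × 2.9 hr = 67.37479 mL
Volume remaining = 249 − 67.37479 = 181.6252 mL
New rate:
Dose = 7 mcg/kg/min × 70.6 kg = 494.2 mcg/min
494.2 mcg/min × 60 min/hr = 29652 mcg/hr
Rate = 29652 mcg/hr ÷ 911.6466 mcg/mL = 32.52576 mL/hr
Time remaining = 181.6252 mL ÷ 32.52576 mL/hr = 5.584042 hr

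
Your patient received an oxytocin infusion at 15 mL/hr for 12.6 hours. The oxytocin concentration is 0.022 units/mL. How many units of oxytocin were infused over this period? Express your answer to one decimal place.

Concentration = 0.022 units/mL = 22 milliunits/mL
Drug rate = 15 mL/hr × 22 milliunits/mL = 330 milliunits/hr
Total = 330 milliunits/hr × 12.6 hr = 4158 milliunits = 4.158 units

4.2 units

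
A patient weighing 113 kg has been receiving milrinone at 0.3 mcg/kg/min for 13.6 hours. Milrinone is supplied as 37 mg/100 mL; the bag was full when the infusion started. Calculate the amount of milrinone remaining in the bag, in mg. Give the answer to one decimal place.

Dose = 0.3 mcg/kg/min × 113 kg = 33.9 mcg/min
33.9 mcg/min × 60 min/hr = 2034 mcg/hr
Concentration = 37 mg ÷ 100 mL = 0.37 mg/mL = 370 mcg/mL
Rate = 2034 mcg/hr ÷ 370 mcg/mL = 5.497297 mL/hr
Volume infused = 5.497297 mL/hr × 13.6 hr = 74.76324 mL
Volume remaining = 100 − 74.76324 = 25.23676 mL
Drug remaining = 25.23676 mL × 370 mcg/mL = 9337.6 mcg = 9.3376 mg

9.3 mg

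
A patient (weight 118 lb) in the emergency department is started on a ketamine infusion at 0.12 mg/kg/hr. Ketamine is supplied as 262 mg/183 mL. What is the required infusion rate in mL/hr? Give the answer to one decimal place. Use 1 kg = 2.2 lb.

4.5 mL/hr

Weight = 118 lb ÷ 2.2 lb/kg = 53.63636 kg
Dose = 0.12 mg/kg/hr × 53.63636 kg = 6.436364 mg/hr
Concentration = 262 mg ÷ 183 mL = 1.431694 mg/mL
Rate = 6.436364 mg/hr ÷ 1.431694 mg/mL = 4.495628 mL/hr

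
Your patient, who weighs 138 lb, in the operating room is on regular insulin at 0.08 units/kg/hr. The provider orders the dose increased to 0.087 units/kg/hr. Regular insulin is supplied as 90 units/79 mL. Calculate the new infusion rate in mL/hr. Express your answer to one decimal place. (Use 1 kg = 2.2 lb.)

4.8 mL/hr

Weight = 138 lb ÷ 2.2 lb/kg = 62.72727 kg
Dose = 0.087 units/kg/hr × 62.72727 kg = 5.457273 units/hr
Concentration = 90 units ÷ 79 mL = 1.139241 units/mL
Rate = 5.457273 units/hr ÷ 1.139241 units/mL = 4.790273 mL/hr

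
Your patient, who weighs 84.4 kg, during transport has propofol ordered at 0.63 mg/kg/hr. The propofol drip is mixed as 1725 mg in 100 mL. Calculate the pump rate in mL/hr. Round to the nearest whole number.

Dose = 0.63 mg/kg/hr × 84.4 kg = 53.172 mg/hr
Concentration = 1725 mg ÷ 100 mL = 17.25 mg/mL
Rate = 53.172 mg/hr ÷ 17.25 mg/mL = 3.082435 mL/hr

3 mL/hr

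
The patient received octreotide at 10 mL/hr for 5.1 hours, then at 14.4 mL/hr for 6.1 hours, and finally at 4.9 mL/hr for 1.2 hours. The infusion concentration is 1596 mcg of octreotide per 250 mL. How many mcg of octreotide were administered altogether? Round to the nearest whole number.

924 mcg

Concentration = 1596 mcg ÷ 250 mL = 6.384 mcg/mL
Stage 1: 10 mL/hr × 5.1 hr = 51 mL → 51 mL × 6.384 mcg/mL = 325.584 mcg
Stage 2: 14.4 mL/hr × 6.1 hr = 87.84 mL → 87.84 mL × 6.384 mcg/mL = 560.7706 mcg
Stage 3: 4.9 mL/hr × 1.2 hr = 5.88 mL → 5.88 mL × 6.384 mcg/mL = 37.53792 mcg
Total = 325.584 + 560.7706 + 37.53792 = 923.8925 mcg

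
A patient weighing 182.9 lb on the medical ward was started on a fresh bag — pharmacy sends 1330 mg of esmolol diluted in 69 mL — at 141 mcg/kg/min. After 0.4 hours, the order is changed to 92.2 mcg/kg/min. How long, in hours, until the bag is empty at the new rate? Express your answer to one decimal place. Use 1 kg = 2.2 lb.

Initial rate:
Weight = 182.9 lb ÷ 2.2 lb/kg = 83.13636 kg
Dose = 141 mcg/kg/min × 83.13636 kg = 11722.23 mcg/min
11722.23 mcg/min × 60 min/hr = 703333.6 mcg/hr
Concentration = 1330 mg ÷ 69 mL = 19.27536 mg/mL = 19275.36 mcg/mL
Rate = 703333.6 mcg/hr ÷ 19275.36 mcg/mL = 36.48874 mL/hr
Volume infused so far = 36.48874 mL/hr × 0.4 hr = 14.5955 mL
Volume remaining = 69 − 14.5955 = 54.4045 mL
New rate:
Dose = 92.2 mcg/kg/min × 83.13636 kg = 7665.173 mcg/min
7665.173 mcg/min × 60 min/hr = 459910.4 mcg/hr
Rate = 459910.4 mcg/hr ÷ 19275.36 mcg/mL = 23.86001 mL/hr
Time remaining = 54.4045 mL ÷ 23.86001 mL/hr = 2.280154 hr

2.3 hours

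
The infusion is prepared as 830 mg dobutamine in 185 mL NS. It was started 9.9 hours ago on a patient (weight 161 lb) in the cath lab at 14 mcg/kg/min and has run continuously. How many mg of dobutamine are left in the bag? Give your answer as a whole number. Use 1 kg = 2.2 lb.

221 mg

Weight = 161 lb ÷ 2.2 lb/kg = 73.18182 kg
Dose = 14 mcg/kg/min × 73.18182 kg = 1024.545 mcg/min
1024.545 mcg/min × 60 min/hr = 61472.73 mcg/hr
Concentration = 830 mg ÷ 185 mL = 4.486486 mg/mL = 4486.486 mcg/mL
Rate = 61472.73 mcg/hr ÷ 4486.486 mcg/mL = 13.70175 mL/hr
Volume infused = 13.70175 mL/hr × 9.9 hr = 135.6473 mL
Volume remaining = 185 − 135.6473 = 49.35265 mL
Drug remaining = 49.35265 mL × 4486.486 mcg/mL = 221420 mcg = 221.42 mg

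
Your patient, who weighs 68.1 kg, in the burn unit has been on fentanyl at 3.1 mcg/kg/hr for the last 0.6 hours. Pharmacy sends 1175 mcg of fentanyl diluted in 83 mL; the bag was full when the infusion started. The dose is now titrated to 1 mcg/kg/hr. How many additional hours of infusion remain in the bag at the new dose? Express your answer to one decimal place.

15.4 hours

Initial rate:
Dose = 3.1 mcg/kg/hr × 68.1 kg = 211.11 mcg/hr
Concentration = 1175 mcg ÷ 83 mL = 14.15663 mcg/mL
Rate = 211.11 mcg/hr ÷ 14.15663 mcg/mL = 14.91245 mL/hr
Volume infused so far = 14.91245 mL/hr × 0.6 hr = 8.947471 mL
Volume remaining = 83 − 8.947471 = 74.05253 mL
New rate:
Dose = 1 mcg/kg/hr × 68.1 kg = 68.1 mcg/hr
Rate = 68.1 mcg/hr ÷ 14.15663 mcg/mL = 4.810468 mL/hr
Time remaining = 74.05253 mL ÷ 4.810468 mL/hr = 15.39404 hr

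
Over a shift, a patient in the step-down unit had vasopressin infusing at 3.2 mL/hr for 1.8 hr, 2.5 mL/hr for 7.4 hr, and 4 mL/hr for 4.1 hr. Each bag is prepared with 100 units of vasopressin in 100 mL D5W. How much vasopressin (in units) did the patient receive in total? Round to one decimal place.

40.7 units

Concentration = 100 units ÷ 100 mL = 1 units/mL
Stage 1: 3.2 mL/hr × 1.8 hr = 5.76 mL → 5.76 mL × 1 units/mL = 5.76 units
Stage 2: 2.5 mL/hr × 7.4 hr = 18.5 mL → 18.5 mL × 1 units/mL = 18.5 units
Stage 3: 4 mL/hr × 4.1 hr = 16.4 mL → 16.4 mL × 1 units/mL = 16.4 units
Total = 5.76 + 18.5 + 16.4 = 40.66 units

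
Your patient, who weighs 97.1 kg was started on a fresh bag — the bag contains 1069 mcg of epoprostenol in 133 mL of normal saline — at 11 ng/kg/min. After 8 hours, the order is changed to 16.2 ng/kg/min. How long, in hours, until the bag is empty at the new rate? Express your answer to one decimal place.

5.9 hours

Initial rate:
Dose = 11 ng/kg/min × 97.1 kg = 1068.1 ng/min
1068.1 ng/min × 60 min/hr = 64086 ng/hr
Concentration = 1069 mcg ÷ 133 mL = 8.037594 mcg/mL = 8037.594 ng/mL
Rate = 64086 ng/hr ÷ 8037.594 ng/mL = 7.973282 mL/hr
Volume infused so far = 7.973282 mL/hr × 8 hr = 63.78625 mL
Volume remaining = 133 − 63.78625 = 69.21375 mL
New rate:
Dose = 16.2 ng/kg/min × 97.1 kg = 1573.02 ng/min
1573.02 ng/min × 60 min/hr = 94381.2 ng/hr
Rate = 94381.2 ng/hr ÷ 8037.594 ng/mL = 11.74247 mL/hr
Time remaining = 69.21375 mL ÷ 11.74247 mL/hr = 5.894309 hr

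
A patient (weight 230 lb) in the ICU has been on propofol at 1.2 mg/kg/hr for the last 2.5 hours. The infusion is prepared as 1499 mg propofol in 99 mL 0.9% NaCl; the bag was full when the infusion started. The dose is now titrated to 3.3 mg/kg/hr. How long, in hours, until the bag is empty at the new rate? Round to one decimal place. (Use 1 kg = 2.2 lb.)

3.4 hours

Initial rate:
Weight = 230 lb ÷ 2.2 lb/kg = 104.5455 kg
Dose = 1.2 mg/kg/hr × 104.5455 kg = 125.4545 mg/hr
Concentration = 1499 mg ÷ 99 mL = 15.14141 mg/mL
Rate = 125.4545 mg/hr ÷ 15.14141 mg/mL = 8.285524 mL/hr
Volume infused so far = 8.285524 mL/hr × 2.5 hr = 20.71381 mL
Volume remaining = 99 − 20.71381 = 78.28619 mL
New rate:
Dose = 3.3 mg/kg/hr × 104.5455 kg = 345 mg/hr
Rate = 345 mg/hr ÷ 15.14141 mg/mL = 22.78519 mL/hr
Time remaining = 78.28619 mL ÷ 22.78519 mL/hr = 3.435837 hr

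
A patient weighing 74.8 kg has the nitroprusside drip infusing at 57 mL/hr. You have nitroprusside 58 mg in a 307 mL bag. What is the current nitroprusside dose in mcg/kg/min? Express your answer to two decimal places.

Concentration = 58 mg ÷ 307 mL = 0.1889251 mg/mL = 188.9251 mcg/mL
Drug rate = 57 mL/hr × 188.9251 mcg/mL = 10768.73 mcg/hr
10768.73 mcg/hr ÷ 60 min/hr = 179.4788 mcg/min
179.4788 mcg/min ÷ 74.8 kg = 2.39945 mcg/kg/min

2.40 mcg/kg/min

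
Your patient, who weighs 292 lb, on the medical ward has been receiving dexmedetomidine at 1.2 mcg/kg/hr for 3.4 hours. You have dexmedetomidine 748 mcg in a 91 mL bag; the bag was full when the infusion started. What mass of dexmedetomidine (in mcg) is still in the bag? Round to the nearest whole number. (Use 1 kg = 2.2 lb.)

206 mcg

Weight = 292 lb ÷ 2.2 lb/kg = 132.7273 kg
Dose = 1.2 mcg/kg/hr × 132.7273 kg = 159.2727 mcg/hr
Concentration = 748 mcg ÷ 91 mL = 8.21978 mcg/mL
Rate = 159.2727 mcg/hr ÷ 8.21978 mcg/mL = 19.37676 mL/hr
Volume infused = 19.37676 mL/hr × 3.4 hr = 65.88099 mL
Volume remaining = 91 − 65.88099 = 25.11901 mL
Drug remaining = 25.11901 mL × 8.21978 mcg/mL = 206.4727 mcg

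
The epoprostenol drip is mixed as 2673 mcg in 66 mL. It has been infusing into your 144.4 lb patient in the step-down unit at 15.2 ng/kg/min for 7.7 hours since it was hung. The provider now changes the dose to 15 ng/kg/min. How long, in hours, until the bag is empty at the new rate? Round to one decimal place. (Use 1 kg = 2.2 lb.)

Initial rate:
Weight = 144.4 lb ÷ 2.2 lb/kg = 65.63636 kg
Dose = 15.2 ng/kg/min × 65.63636 kg = 997.6727 ng/min
997.6727 ng/min × 60 min/hr = 59860.36 ng/hr
Concentration = 2673 mcg ÷ 66 mL = 40.5 mcg/mL = 40500 ng/mL
Rate = 59860.36 ng/hr ÷ 40500 ng/mL = 1.478034 mL/hr
Volume infused so far = 1.478034 mL/hr × 7.7 hr = 11.38086 mL
Volume remaining = 66 − 11.38086 = 54.61914 mL
New rate:
Dose = 15 ng/kg/min × 65.63636 kg = 984.5455 ng/min
984.5455 ng/min × 60 min/hr = 59072.73 ng/hr
Rate = 59072.73 ng/hr ÷ 40500 ng/mL = 1.458586 mL/hr
Time remaining = 54.61914 mL ÷ 1.458586 mL/hr = 37.44664 hr

37.4 hours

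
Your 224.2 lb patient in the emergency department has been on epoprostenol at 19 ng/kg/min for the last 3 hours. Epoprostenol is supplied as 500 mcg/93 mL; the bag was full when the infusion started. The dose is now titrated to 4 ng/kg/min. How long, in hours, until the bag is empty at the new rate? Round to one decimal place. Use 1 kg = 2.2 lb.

Initial rate:
Weight = 224.2 lb ÷ 2.2 lb/kg = 101.9091 kg
Dose = 19 ng/kg/min × 101.9091 kg = 1936.273 ng/min
1936.273 ng/min × 60 min/hr = 116176.4 ng/hr
Concentration = 500 mcg ÷ 93 mL = 5.376344 mcg/mL = 5376.344 ng/mL
Rate = 116176.4 ng/hr ÷ 5376.344 ng/mL = 21.6088 mL/hr
Volume infused so far = 21.6088 mL/hr × 3 hr = 64.82641 mL
Volume remaining = 93 − 64.82641 = 28.17359 mL
New rate:
Dose = 4 ng/kg/min × 101.9091 kg = 407.6364 ng/min
407.6364 ng/min × 60 min/hr = 24458.18 ng/hr
Rate = 24458.18 ng/hr ÷ 5376.344 ng/mL = 4.549222 mL/hr
Time remaining = 28.17359 mL ÷ 4.549222 mL/hr = 6.193057 hr

6.2 hours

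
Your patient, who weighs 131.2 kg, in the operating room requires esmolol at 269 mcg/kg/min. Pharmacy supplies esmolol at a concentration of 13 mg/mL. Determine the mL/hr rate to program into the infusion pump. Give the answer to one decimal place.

Dose = 269 mcg/kg/min × 131.2 kg = 35292.8 mcg/min
35292.8 mcg/min × 60 min/hr = 2117568 mcg/hr
Concentration = 13 mg/mL = 13000 mcg/mL
Rate = 2117568 mcg/hr ÷ 13000 mcg/mL = 162.8898 mL/hr

162.9 mL/hr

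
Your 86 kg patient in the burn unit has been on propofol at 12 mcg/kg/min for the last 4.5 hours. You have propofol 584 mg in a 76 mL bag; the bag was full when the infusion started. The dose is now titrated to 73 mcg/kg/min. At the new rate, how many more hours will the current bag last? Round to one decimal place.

Initial rate:
Dose = 12 mcg/kg/min × 86 kg = 1032 mcg/min
1032 mcg/min × 60 min/hr = 61920 mcg/hr
Concentration = 584 mg ÷ 76 mL = 7.684211 mg/mL = 7684.211 mcg/mL
Rate = 61920 mcg/hr ÷ 7684.211 mcg/mL = 8.058082 mL/hr
Volume infused so far = 8.058082 mL/hr × 4.5 hr = 36.26137 mL
Volume remaining = 76 − 36.26137 = 39.73863 mL
New rate:
Dose = 73 mcg/kg/min × 86 kg = 6278 mcg/min
6278 mcg/min × 60 min/hr = 376680 mcg/hr
Rate = 376680 mcg/hr ÷ 7684.211 mcg/mL = 49.02 mL/hr
Time remaining = 39.73863 mL ÷ 49.02 mL/hr = 0.8106616 hr

0.8 hours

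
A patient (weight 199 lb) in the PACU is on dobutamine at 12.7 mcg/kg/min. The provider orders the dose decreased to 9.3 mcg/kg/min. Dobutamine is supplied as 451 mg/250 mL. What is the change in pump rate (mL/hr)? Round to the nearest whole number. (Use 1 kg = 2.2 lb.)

10 mL/hr

At the current dose:
Weight = 199 lb ÷ 2.2 lb/kg = 90.45455 kg
Dose = 12.7 mcg/kg/min × 90.45455 kg = 1148.773 mcg/min
1148.773 mcg/min × 60 min/hr = 68926.36 mcg/hr
Concentration = 451 mg ÷ 250 mL = 1.804 mg/mL = 1804 mcg/mL
Rate = 68926.36 mcg/hr ÷ 1804 mcg/mL = 38.20752 mL/hr
At the new dose:
Dose = 9.3 mcg/kg/min × 90.45455 kg = 841.2273 mcg/min
841.2273 mcg/min × 60 min/hr = 50473.64 mcg/hr
Rate = 50473.64 mcg/hr ÷ 1804 mcg/mL = 27.97873 mL/hr
Change = 27.97873 − 38.20752 = -10.22878 mL/hr → 10.22878 mL/hr decrease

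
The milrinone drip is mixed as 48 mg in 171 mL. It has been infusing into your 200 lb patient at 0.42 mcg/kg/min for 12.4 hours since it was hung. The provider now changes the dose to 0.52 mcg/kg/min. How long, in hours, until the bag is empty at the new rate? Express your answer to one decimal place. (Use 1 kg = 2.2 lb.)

Initial rate:
Weight = 200 lb ÷ 2.2 lb/kg = 90.90909 kg
Dose = 0.42 mcg/kg/min × 90.90909 kg = 38.18182 mcg/min
38.18182 mcg/min × 60 min/hr = 2290.909 mcg/hr
Concentration = 48 mg ÷ 171 mL = 0.2807018 mg/mL = 280.7018 mcg/mL
Rate = 2290.909 mcg/hr ÷ 280.7018 mcg/mL = 8.161364 mL/hr
Volume infused so far = 8.161364 mL/hr × 12.4 hr = 101.2009 mL
Volume remaining = 171 − 101.2009 = 69.79909 mL
New rate:
Dose = 0.52 mcg/kg/min × 90.90909 kg = 47.27273 mcg/min
47.27273 mcg/min × 60 min/hr = 2836.364 mcg/hr
Rate = 2836.364 mcg/hr ÷ 280.7018 mcg/mL = 10.10455 mL/hr
Time remaining = 69.79909 mL ÷ 10.10455 mL/hr = 6.907692 hr

6.9 hours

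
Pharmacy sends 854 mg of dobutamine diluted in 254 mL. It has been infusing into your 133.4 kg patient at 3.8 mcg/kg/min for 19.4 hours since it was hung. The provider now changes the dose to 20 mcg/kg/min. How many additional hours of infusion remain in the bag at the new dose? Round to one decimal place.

1.6 hours

Initial rate:
Dose = 3.8 mcg/kg/min × 133.4 kg = 506.92 mcg/min
506.92 mcg/min × 60 min/hr = 30415.2 mcg/hr
Concentration = 854 mg ÷ 254 mL = 3.362205 mg/mL = 3362.205 mcg/mL
Rate = 30415.2 mcg/hr ÷ 3362.205 mcg/mL = 9.046207 mL/hr
Volume infused so far = 9.046207 mL/hr × 19.4 hr = 175.4964 mL
Volume remaining = 254 − 175.4964 = 78.50358 mL
New rate:
Dose = 20 mcg/kg/min × 133.4 kg = 2668 mcg/min
2668 mcg/min × 60 min/hr = 160080 mcg/hr
Rate = 160080 mcg/hr ÷ 3362.205 mcg/mL = 47.61162 mL/hr
Time remaining = 78.50358 mL ÷ 47.61162 mL/hr = 1.648833 hr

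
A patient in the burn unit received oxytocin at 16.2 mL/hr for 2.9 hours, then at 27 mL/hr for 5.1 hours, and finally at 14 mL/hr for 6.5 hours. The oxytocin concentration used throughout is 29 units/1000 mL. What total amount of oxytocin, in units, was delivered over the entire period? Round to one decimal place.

8.0 units

Concentration = 29 units ÷ 1000 mL = 0.029 units/mL
Stage 1: 16.2 mL/hr × 2.9 hr = 46.98 mL → 46.98 mL × 0.029 units/mL = 1.36242 units
Stage 2: 27 mL/hr × 5.1 hr = 137.7 mL → 137.7 mL × 0.029 units/mL = 3.9933 units
Stage 3: 14 mL/hr × 6.5 hr = 91 mL → 91 mL × 0.029 units/mL = 2.639 units
Total = 1.36242 + 3.9933 + 2.639 = 7.99472 units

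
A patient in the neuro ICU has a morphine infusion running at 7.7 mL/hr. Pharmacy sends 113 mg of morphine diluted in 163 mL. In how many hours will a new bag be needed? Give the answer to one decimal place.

21.2 hours

Duration = 163 mL ÷ 7.7 mL/hr = 21.16883 hr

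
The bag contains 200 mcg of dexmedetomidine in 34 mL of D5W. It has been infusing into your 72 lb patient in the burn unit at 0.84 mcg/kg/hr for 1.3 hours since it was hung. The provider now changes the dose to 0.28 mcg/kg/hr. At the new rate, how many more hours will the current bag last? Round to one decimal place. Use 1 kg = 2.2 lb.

17.9 hours

Initial rate:
Weight = 72 lb ÷ 2.2 lb/kg = 32.72727 kg
Dose = 0.84 mcg/kg/hr × 32.72727 kg = 27.49091 mcg/hr
Concentration = 200 mcg ÷ 34 mL = 5.882353 mcg/mL
Rate = 27.49091 mcg/hr ÷ 5.882353 mcg/mL = 4.673455 mL/hr
Volume infused so far = 4.673455 mL/hr × 1.3 hr = 6.075491 mL
Volume remaining = 34 − 6.075491 = 27.92451 mL
New rate:
Dose = 0.28 mcg/kg/hr × 32.72727 kg = 9.163636 mcg/hr
Rate = 9.163636 mcg/hr ÷ 5.882353 mcg/mL = 1.557818 mL/hr
Time remaining = 27.92451 mL ÷ 1.557818 mL/hr = 17.9254 hr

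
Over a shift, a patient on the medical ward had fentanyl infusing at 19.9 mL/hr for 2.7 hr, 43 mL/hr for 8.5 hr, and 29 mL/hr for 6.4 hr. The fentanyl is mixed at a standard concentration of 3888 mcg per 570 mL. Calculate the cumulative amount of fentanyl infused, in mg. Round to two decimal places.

4.13 mg

Concentration = 3888 mcg ÷ 570 mL = 6.821053 mcg/mL
Stage 1: 19.9 mL/hr × 2.7 hr = 53.73 mL → 53.73 mL × 6.821053 mcg/mL = 366.4952 mcg
Stage 2: 43 mL/hr × 8.5 hr = 365.5 mL → 365.5 mL × 6.821053 mcg/mL = 2493.095 mcg
Stage 3: 29 mL/hr × 6.4 hr = 185.6 mL → 185.6 mL × 6.821053 mcg/mL = 1265.987 mcg
Total = 366.4952 + 2493.095 + 1265.987 = 4125.577 mcg = 4.125577 mg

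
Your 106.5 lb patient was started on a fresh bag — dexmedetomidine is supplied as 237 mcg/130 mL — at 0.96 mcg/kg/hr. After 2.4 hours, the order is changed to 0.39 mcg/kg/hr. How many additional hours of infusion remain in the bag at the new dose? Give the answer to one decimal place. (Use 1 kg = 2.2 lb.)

6.6 hours

Initial rate:
Weight = 106.5 lb ÷ 2.2 lb/kg = 48.40909 kg
Dose = 0.96 mcg/kg/hr × 48.40909 kg = 46.47273 mcg/hr
Concentration = 237 mcg ÷ 130 mL = 1.823077 mcg/mL
Rate = 46.47273 mcg/hr ÷ 1.823077 mcg/mL = 25.49137 mL/hr
Volume infused so far = 25.49137 mL/hr × 2.4 hr = 61.17929 mL
Volume remaining = 130 − 61.17929 = 68.82071 mL
New rate:
Dose = 0.39 mcg/kg/hr × 48.40909 kg = 18.87955 mcg/hr
Rate = 18.87955 mcg/hr ÷ 1.823077 mcg/mL = 10.35587 mL/hr
Time remaining = 68.82071 mL ÷ 10.35587 mL/hr = 6.645576 hr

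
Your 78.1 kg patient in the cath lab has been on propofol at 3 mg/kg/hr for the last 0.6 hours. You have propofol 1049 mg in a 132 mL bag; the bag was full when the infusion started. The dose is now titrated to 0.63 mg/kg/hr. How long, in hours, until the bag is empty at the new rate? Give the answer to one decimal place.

Initial rate:
Dose = 3 mg/kg/hr × 78.1 kg = 234.3 mg/hr
Concentration = 1049 mg ÷ 132 mL = 7.94697 mg/mL
Rate = 234.3 mg/hr ÷ 7.94697 mg/mL = 29.48294 mL/hr
Volume infused so far = 29.48294 mL/hr × 0.6 hr = 17.68976 mL
Volume remaining = 132 − 17.68976 = 114.3102 mL
New rate:
Dose = 0.63 mg/kg/hr × 78.1 kg = 49.203 mg/hr
Rate = 49.203 mg/hr ÷ 7.94697 mg/mL = 6.191417 mL/hr
Time remaining = 114.3102 mL ÷ 6.191417 mL/hr = 18.4627 hr

18.5 hours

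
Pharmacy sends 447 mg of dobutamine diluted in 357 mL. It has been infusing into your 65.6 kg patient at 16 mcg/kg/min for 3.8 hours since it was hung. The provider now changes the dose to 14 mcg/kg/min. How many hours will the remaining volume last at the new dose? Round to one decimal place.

Initial rate:
Dose = 16 mcg/kg/min × 65.6 kg = 1049.6 mcg/min
1049.6 mcg/min × 60 min/hr = 62976 mcg/hr
Concentration = 447 mg ÷ 357 mL = 1.252101 mg/mL = 1252.101 mcg/mL
Rate = 62976 mcg/hr ÷ 1252.101 mcg/mL = 50.29627 mL/hr
Volume infused so far = 50.29627 mL/hr × 3.8 hr = 191.1258 mL
Volume remaining = 357 − 191.1258 = 165.8742 mL
New rate:
Dose = 14 mcg/kg/min × 65.6 kg = 918.4 mcg/min
918.4 mcg/min × 60 min/hr = 55104 mcg/hr
Rate = 55104 mcg/hr ÷ 1252.101 mcg/mL = 44.00923 mL/hr
Time remaining = 165.8742 mL ÷ 44.00923 mL/hr = 3.769077 hr

3.8 hours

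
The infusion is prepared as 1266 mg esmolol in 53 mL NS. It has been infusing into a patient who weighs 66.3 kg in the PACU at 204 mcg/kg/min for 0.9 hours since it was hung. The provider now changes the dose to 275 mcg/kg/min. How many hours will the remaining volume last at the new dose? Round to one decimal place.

Initial rate:
Dose = 204 mcg/kg/min × 66.3 kg = 13525.2 mcg/min
13525.2 mcg/min × 60 min/hr = 811512 mcg/hr
Concentration = 1266 mg ÷ 53 mL = 23.88679 mg/mL = 23886.79 mcg/mL
Rate = 811512 mcg/hr ÷ 23886.79 mcg/mL = 33.97325 mL/hr
Volume infused so far = 33.97325 mL/hr × 0.9 hr = 30.57593 mL
Volume remaining = 53 − 30.57593 = 22.42407 mL
New rate:
Dose = 275 mcg/kg/min × 66.3 kg = 18232.5 mcg/min
18232.5 mcg/min × 60 min/hr = 1093950 mcg/hr
Rate = 1093950 mcg/hr ÷ 23886.79 mcg/mL = 45.79727 mL/hr
Time remaining = 22.42407 mL ÷ 45.79727 mL/hr = 0.4896377 hr

0.5 hours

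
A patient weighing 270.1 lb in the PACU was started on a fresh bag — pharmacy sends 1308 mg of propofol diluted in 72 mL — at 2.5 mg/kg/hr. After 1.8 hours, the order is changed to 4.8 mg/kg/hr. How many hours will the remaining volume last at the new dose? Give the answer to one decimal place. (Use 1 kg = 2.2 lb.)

1.3 hours

Initial rate:
Weight = 270.1 lb ÷ 2.2 lb/kg = 122.7727 kg
Dose = 2.5 mg/kg/hr × 122.7727 kg = 306.9318 mg/hr
Concentration = 1308 mg ÷ 72 mL = 18.16667 mg/mL
Rate = 306.9318 mg/hr ÷ 18.16667 mg/mL = 16.89533 mL/hr
Volume infused so far = 16.89533 mL/hr × 1.8 hr = 30.41159 mL
Volume remaining = 72 − 30.41159 = 41.58841 mL
New rate:
Dose = 4.8 mg/kg/hr × 122.7727 kg = 589.3091 mg/hr
Rate = 589.3091 mg/hr ÷ 18.16667 mg/mL = 32.43903 mL/hr
Time remaining = 41.58841 mL ÷ 32.43903 mL/hr = 1.282048 hr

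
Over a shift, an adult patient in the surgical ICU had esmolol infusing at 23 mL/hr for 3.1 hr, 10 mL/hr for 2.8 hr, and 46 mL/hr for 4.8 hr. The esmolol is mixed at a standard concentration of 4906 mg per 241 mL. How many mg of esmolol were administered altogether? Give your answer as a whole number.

6516 mg

Concentration = 4906 mg ÷ 241 mL = 20.35685 mg/mL
Stage 1: 23 mL/hr × 3.1 hr = 71.3 mL → 71.3 mL × 20.35685 mg/mL = 1451.443 mg
Stage 2: 10 mL/hr × 2.8 hr = 28 mL → 28 mL × 20.35685 mg/mL = 569.9917 mg
Stage 3: 46 mL/hr × 4.8 hr = 220.8 mL → 220.8 mL × 20.35685 mg/mL = 4494.792 mg
Total = 1451.443 + 569.9917 + 4494.792 = 6516.227 mg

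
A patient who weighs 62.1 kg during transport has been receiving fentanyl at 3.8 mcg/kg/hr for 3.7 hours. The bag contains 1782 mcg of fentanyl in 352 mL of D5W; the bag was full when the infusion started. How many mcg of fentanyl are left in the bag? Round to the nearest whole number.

Dose = 3.8 mcg/kg/hr × 62.1 kg = 235.98 mcg/hr
Concentration = 1782 mcg ÷ 352 mL = 5.0625 mcg/mL
Rate = 235.98 mcg/hr ÷ 5.0625 mcg/mL = 46.61333 mL/hr
Volume infused = 46.61333 mL/hr × 3.7 hr = 172.4693 mL
Volume remaining = 352 − 172.4693 = 179.5307 mL
Drug remaining = 179.5307 mL × 5.0625 mcg/mL = 908.874 mcg

909 mcg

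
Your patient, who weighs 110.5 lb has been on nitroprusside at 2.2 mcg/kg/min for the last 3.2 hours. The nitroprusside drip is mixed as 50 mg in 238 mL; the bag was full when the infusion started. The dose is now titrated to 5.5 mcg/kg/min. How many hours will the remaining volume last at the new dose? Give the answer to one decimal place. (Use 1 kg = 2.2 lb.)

1.7 hours

Initial rate:
Weight = 110.5 lb ÷ 2.2 lb/kg = 50.22727 kg
Dose = 2.2 mcg/kg/min × 50.22727 kg = 110.5 mcg/min
110.5 mcg/min × 60 min/hr = 6630 mcg/hr
Concentration = 50 mg ÷ 238 mL = 0.210084 mg/mL = 210.084 mcg/mL
Rate = 6630 mcg/hr ÷ 210.084 mcg/mL = 31.5588 mL/hr
Volume infused so far = 31.5588 mL/hr × 3.2 hr = 100.9882 mL
Volume remaining = 238 − 100.9882 = 137.0118 mL
New rate:
Dose = 5.5 mcg/kg/min × 50.22727 kg = 276.25 mcg/min
276.25 mcg/min × 60 min/hr = 16575 mcg/hr
Rate = 16575 mcg/hr ÷ 210.084 mcg/mL = 78.897 mL/hr
Time remaining = 137.0118 mL ÷ 78.897 mL/hr = 1.736591 hr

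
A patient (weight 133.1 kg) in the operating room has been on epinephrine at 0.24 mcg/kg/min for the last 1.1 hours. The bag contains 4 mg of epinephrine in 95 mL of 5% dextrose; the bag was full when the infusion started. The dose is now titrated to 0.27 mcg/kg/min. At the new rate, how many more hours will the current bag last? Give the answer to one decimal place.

Initial rate:
Dose = 0.24 mcg/kg/min × 133.1 kg = 31.944 mcg/min
31.944 mcg/min × 60 min/hr = 1916.64 mcg/hr
Concentration = 4 mg ÷ 95 mL = 0.04210526 mg/mL = 42.10526 mcg/mL
Rate = 1916.64 mcg/hr ÷ 42.10526 mcg/mL = 45.5202 mL/hr
Volume infused so far = 45.5202 mL/hr × 1.1 hr = 50.07222 mL
Volume remaining = 95 − 50.07222 = 44.92778 mL
New rate:
Dose = 0.27 mcg/kg/min × 133.1 kg = 35.937 mcg/min
35.937 mcg/min × 60 min/hr = 2156.22 mcg/hr
Rate = 2156.22 mcg/hr ÷ 42.10526 mcg/mL = 51.21022 mL/hr
Time remaining = 44.92778 mL ÷ 51.21022 mL/hr = 0.8773205 hr

0.9 hours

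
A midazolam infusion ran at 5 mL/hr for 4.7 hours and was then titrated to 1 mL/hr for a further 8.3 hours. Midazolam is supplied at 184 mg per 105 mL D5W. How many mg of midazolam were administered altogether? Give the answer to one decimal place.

Concentration = 184 mg ÷ 105 mL = 1.752381 mg/mL
Stage 1: 5 mL/hr × 4.7 hr = 23.5 mL → 23.5 mL × 1.752381 mg/mL = 41.18095 mg
Stage 2: 1 mL/hr × 8.3 hr = 8.3 mL → 8.3 mL × 1.752381 mg/mL = 14.54476 mg
Total = 41.18095 + 14.54476 = 55.72571 mg

55.7 mg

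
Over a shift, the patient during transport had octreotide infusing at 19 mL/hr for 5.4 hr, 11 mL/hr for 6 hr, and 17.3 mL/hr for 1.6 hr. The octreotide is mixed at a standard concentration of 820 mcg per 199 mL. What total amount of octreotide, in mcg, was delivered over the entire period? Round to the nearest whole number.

809 mcg

Concentration = 820 mcg ÷ 199 mL = 4.120603 mcg/mL
Stage 1: 19 mL/hr × 5.4 hr = 102.6 mL → 102.6 mL × 4.120603 mcg/mL = 422.7739 mcg
Stage 2: 11 mL/hr × 6 hr = 66 mL → 66 mL × 4.120603 mcg/mL = 271.9598 mcg
Stage 3: 17.3 mL/hr × 1.6 hr = 27.68 mL → 27.68 mL × 4.120603 mcg/mL = 114.0583 mcg
Total = 422.7739 + 271.9598 + 114.0583 = 808.792 mcg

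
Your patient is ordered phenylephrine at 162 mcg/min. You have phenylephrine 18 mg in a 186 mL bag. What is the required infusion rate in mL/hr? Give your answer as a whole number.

100 mL/hr

162 mcg/min × 60 min/hr = 9720 mcg/hr
Concentration = 18 mg ÷ 186 mL = 0.09677419 mg/mL = 96.77419 mcg/mL
Rate = 9720 mcg/hr ÷ 96.77419 mcg/mL = 100.44 mL/hr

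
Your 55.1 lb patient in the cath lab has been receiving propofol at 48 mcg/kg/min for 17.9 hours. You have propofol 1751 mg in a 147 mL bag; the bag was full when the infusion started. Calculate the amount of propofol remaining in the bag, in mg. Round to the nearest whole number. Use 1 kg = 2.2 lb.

Weight = 55.1 lb ÷ 2.2 lb/kg = 25.04545 kg
Dose = 48 mcg/kg/min × 25.04545 kg = 1202.182 mcg/min
1202.182 mcg/min × 60 min/hr = 72130.91 mcg/hr
Concentration = 1751 mg ÷ 147 mL = 11.91156 mg/mL = 11911.56 mcg/mL
Rate = 72130.91 mcg/hr ÷ 11911.56 mcg/mL = 6.055536 mL/hr
Volume infused = 6.055536 mL/hr × 17.9 hr = 108.3941 mL
Volume remaining = 147 − 108.3941 = 38.6059 mL
Drug remaining = 38.6059 mL × 11911.56 mcg/mL = 459856.7 mcg = 459.8567 mg

460 mg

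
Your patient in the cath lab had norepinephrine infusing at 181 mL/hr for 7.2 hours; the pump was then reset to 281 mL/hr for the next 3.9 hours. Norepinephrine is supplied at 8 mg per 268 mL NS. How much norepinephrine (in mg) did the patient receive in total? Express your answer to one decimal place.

71.6 mg

Concentration = 8 mg ÷ 268 mL = 0.02985075 mg/mL
Stage 1: 181 mL/hr × 7.2 hr = 1303.2 mL → 1303.2 mL × 0.02985075 mg/mL = 38.90149 mg
Stage 2: 281 mL/hr × 3.9 hr = 1095.9 mL → 1095.9 mL × 0.02985075 mg/mL = 32.71343 mg
Total = 38.90149 + 32.71343 = 71.61493 mg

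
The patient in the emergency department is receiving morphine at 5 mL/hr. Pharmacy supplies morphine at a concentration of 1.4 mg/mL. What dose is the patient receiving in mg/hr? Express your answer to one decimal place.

Drug rate = 5 mL/hr × 1.4 mg/mL = 7 mg/hr

7.0 mg/hr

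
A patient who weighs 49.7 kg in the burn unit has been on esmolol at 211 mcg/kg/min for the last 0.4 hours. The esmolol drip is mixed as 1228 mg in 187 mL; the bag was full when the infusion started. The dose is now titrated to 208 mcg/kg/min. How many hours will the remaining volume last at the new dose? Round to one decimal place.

Initial rate:
Dose = 211 mcg/kg/min × 49.7 kg = 10486.7 mcg/min
10486.7 mcg/min × 60 min/hr = 629202 mcg/hr
Concentration = 1228 mg ÷ 187 mL = 6.566845 mg/mL = 6566.845 mcg/mL
Rate = 629202 mcg/hr ÷ 6566.845 mcg/mL = 95.81496 mL/hr
Volume infused so far = 95.81496 mL/hr × 0.4 hr = 38.32599 mL
Volume remaining = 187 − 38.32599 = 148.674 mL
New rate:
Dose = 208 mcg/kg/min × 49.7 kg = 10337.6 mcg/min
10337.6 mcg/min × 60 min/hr = 620256 mcg/hr
Rate = 620256 mcg/hr ÷ 6566.845 mcg/mL = 94.45266 mL/hr
Time remaining = 148.674 mL ÷ 94.45266 mL/hr = 1.574058 hr

1.6 hours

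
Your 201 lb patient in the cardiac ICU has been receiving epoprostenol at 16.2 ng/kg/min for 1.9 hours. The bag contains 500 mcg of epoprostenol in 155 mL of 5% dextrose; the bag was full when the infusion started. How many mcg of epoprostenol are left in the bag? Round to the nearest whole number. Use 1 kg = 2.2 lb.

331 mcg

Weight = 201 lb ÷ 2.2 lb/kg = 91.36364 kg
Dose = 16.2 ng/kg/min × 91.36364 kg = 1480.091 ng/min
1480.091 ng/min × 60 min/hr = 88805.45 ng/hr
Concentration = 500 mcg ÷ 155 mL = 3.225806 mcg/mL = 3225.806 ng/mL
Rate = 88805.45 ng/hr ÷ 3225.806 ng/mL = 27.52969 mL/hr
Volume infused = 27.52969 mL/hr × 1.9 hr = 52.30641 mL
Volume remaining = 155 − 52.30641 = 102.6936 mL
Drug remaining = 102.6936 mL × 3225.806 ng/mL = 331269.6 ng = 331.2696 mcg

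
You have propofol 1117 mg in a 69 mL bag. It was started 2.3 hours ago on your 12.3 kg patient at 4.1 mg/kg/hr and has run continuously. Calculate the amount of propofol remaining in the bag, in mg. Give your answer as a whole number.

1001 mg

Dose = 4.1 mg/kg/hr × 12.3 kg = 50.43 mg/hr
Concentration = 1117 mg ÷ 69 mL = 16.18841 mg/mL
Rate = 50.43 mg/hr ÷ 16.18841 mg/mL = 3.115192 mL/hr
Volume infused = 3.115192 mL/hr × 2.3 hr = 7.164943 mL
Volume remaining = 69 − 7.164943 = 61.83506 mL
Drug remaining = 61.83506 mL × 16.18841 mg/mL = 1001.011 mg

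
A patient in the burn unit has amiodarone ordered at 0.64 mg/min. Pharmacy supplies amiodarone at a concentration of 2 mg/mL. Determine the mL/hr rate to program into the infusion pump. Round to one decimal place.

0.64 mg/min × 60 min/hr = 38.4 mg/hr
Rate = 38.4 mg/hr ÷ 2 mg/mL = 19.2 mL/hr

19.2 mL/hr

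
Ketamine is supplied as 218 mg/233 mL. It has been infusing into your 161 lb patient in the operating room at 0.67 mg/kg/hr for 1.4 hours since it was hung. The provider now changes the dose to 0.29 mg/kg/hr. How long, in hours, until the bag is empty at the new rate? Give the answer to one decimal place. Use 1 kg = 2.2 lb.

7.0 hours

Initial rate:
Weight = 161 lb ÷ 2.2 lb/kg = 73.18182 kg
Dose = 0.67 mg/kg/hr × 73.18182 kg = 49.03182 mg/hr
Concentration = 218 mg ÷ 233 mL = 0.9356223 mg/mL
Rate = 49.03182 mg/hr ÷ 0.9356223 mg/mL = 52.40557 mL/hr
Volume infused so far = 52.40557 mL/hr × 1.4 hr = 73.36779 mL
Volume remaining = 233 − 73.36779 = 159.6322 mL
New rate:
Dose = 0.29 mg/kg/hr × 73.18182 kg = 21.22273 mg/hr
Rate = 21.22273 mg/hr ÷ 0.9356223 mg/mL = 22.68301 mL/hr
Time remaining = 159.6322 mL ÷ 22.68301 mL/hr = 7.037524 hr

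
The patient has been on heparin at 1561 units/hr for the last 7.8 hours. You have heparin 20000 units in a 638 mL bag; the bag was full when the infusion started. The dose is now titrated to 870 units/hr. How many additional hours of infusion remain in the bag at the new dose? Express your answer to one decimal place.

Initial rate:
Concentration = 20000 units ÷ 638 mL = 31.34796 units/mL
Rate = 1561 units/hr ÷ 31.34796 units/mL = 49.7959 mL/hr
Volume infused so far = 49.7959 mL/hr × 7.8 hr = 388.408 mL
Volume remaining = 638 − 388.408 = 249.592 mL
New rate:
Rate = 870 units/hr ÷ 31.34796 units/mL = 27.753 mL/hr
Time remaining = 249.592 mL ÷ 27.753 mL/hr = 8.993333 hr

9.0 hours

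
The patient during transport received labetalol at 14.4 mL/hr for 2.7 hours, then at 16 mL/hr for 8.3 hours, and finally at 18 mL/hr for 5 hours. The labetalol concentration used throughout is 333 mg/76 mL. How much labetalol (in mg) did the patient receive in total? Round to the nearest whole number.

Concentration = 333 mg ÷ 76 mL = 4.381579 mg/mL
Stage 1: 14.4 mL/hr × 2.7 hr = 38.88 mL → 38.88 mL × 4.381579 mg/mL = 170.3558 mg
Stage 2: 16 mL/hr × 8.3 hr = 132.8 mL → 132.8 mL × 4.381579 mg/mL = 581.8737 mg
Stage 3: 18 mL/hr × 5 hr = 90 mL → 90 mL × 4.381579 mg/mL = 394.3421 mg
Total = 170.3558 + 581.8737 + 394.3421 = 1146.572 mg

1147 mg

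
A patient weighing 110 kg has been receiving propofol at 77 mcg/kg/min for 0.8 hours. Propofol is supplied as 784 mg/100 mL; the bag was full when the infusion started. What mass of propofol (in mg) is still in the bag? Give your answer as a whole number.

377 mg

Dose = 77 mcg/kg/min × 110 kg = 8470 mcg/min
8470 mcg/min × 60 min/hr = 508200 mcg/hr
Concentration = 784 mg ÷ 100 mL = 7.84 mg/mL = 7840 mcg/mL
Rate = 508200 mcg/hr ÷ 7840 mcg/mL = 64.82143 mL/hr
Volume infused = 64.82143 mL/hr × 0.8 hr = 51.85714 mL
Volume remaining = 100 − 51.85714 = 48.14286 mL
Drug remaining = 48.14286 mL × 7840 mcg/mL = 377440 mcg = 377.44 mg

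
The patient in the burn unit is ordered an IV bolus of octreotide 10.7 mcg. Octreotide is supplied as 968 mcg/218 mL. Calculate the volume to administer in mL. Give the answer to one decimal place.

Concentration = 968 mcg ÷ 218 mL = 4.440367 mcg/mL
Volume = 10.7 mcg ÷ 4.440367 mcg/mL = 2.409711 mL

2.4 mL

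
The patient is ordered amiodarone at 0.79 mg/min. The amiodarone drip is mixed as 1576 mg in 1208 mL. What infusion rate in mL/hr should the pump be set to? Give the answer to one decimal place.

36.3 mL/hr

0.79 mg/min × 60 min/hr = 47.4 mg/hr
Concentration = 1576 mg ÷ 1208 mL = 1.304636 mg/mL
Rate = 47.4 mg/hr ÷ 1.304636 mg/mL = 36.33198 mL/hr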